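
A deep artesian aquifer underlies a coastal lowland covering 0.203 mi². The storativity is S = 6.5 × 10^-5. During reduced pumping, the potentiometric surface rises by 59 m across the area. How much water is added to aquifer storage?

A = 0.203 mi² = 5.258 × 10^5 m²
ΔV = S × A × Δh = 6.5 × 10^-5 × 5.258 × 10^5 m² × 59 m = 2016 m³

ΔV ≈ 2020 m³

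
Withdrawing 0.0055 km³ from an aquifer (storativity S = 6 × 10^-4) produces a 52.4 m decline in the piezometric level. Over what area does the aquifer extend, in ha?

ΔV = 0.0055 km³ = 5.5 × 10^6 m³
A = ΔV / (S × Δh) = 5.5 × 10^6 / (6 × 10^-4 × 52.4) = 1.749 × 10^8 m²
A = 1.749 × 10^8 m² = 17490 ha

A ≈ 17500 ha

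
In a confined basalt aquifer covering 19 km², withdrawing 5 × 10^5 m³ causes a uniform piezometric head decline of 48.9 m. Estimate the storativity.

A = 19 km² = 1.9 × 10^7 m²
S = ΔV / (A × Δh) = 5 × 10^5 m³ / (1.9 × 10^7 m² × 48.9 m) = 5.382 × 10^-4

S ≈ 5.4 × 10^-4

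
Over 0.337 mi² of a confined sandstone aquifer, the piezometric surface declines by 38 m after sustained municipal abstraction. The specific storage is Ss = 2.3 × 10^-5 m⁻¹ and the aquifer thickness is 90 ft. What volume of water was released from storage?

ΔV ≈ 20900 m³

b = 90 ft = 27.43 m
S = Ss × b = 2.3 × 10^-5 m⁻¹ × 27.43 m = 6.309 × 10^-4
A = 0.337 mi² = 8.728 × 10^5 m²
ΔV = S × A × Δh = 6.309 × 10^-4 × 8.728 × 10^5 m² × 38 m = 20930 m³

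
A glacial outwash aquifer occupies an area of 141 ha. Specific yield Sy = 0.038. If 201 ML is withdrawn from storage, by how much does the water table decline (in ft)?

Δh ≈ 12.3 ft

A = 141 ha = 1.41 × 10^6 m²
ΔV = 201 ML = 2.01 × 10^5 m³
Δh = ΔV / (Sy × A) = 2.01 × 10^5 m³ / (0.038 × 1.41 × 10^6 m²) = 3.751 m
Δh = 3.751 m = 12.31 ft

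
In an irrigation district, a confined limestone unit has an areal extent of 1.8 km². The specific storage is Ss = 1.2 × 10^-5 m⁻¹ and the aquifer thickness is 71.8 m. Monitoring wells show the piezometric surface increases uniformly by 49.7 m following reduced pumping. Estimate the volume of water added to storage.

ΔV ≈ 77100 m³

S = Ss × b = 1.2 × 10^-5 m⁻¹ × 71.8 m = 8.616 × 10^-4
A = 1.8 km² = 1.8 × 10^6 m²
ΔV = S × A × Δh = 8.616 × 10^-4 × 1.8 × 10^6 m² × 49.7 m = 77080 m³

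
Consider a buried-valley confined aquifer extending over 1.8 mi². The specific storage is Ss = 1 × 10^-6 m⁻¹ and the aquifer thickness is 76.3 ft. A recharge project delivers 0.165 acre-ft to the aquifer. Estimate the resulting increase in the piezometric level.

Δh ≈ 1.88 m

b = 76.3 ft = 23.26 m
S = Ss × b = 1 × 10^-6 m⁻¹ × 23.26 m = 2.326 × 10^-5
A = 1.8 mi² = 4.662 × 10^6 m²
ΔV = 0.165 acre-ft = 203.5 m³
Δh = ΔV / (S × A) = 203.5 m³ / (2.326 × 10^-5 × 4.662 × 10^6 m²) = 1.877 m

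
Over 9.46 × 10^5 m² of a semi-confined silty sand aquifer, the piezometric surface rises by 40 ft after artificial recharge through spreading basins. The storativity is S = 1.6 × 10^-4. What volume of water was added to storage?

ΔV ≈ 1850 m³

Δh = 40 ft = 12.19 m
ΔV = S × A × Δh = 1.6 × 10^-4 × 9.46 × 10^5 m² × 12.19 m = 1845 m³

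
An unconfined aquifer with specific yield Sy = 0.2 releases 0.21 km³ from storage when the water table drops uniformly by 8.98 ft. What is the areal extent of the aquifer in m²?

Δh = 8.98 ft = 2.737 m
ΔV = 0.21 km³ = 2.1 × 10^8 m³
A = ΔV / (Sy × Δh) = 2.1 × 10^8 / (0.2 × 2.737) = 3.836 × 10^8 m²

A ≈ 3.84 × 10^8 m²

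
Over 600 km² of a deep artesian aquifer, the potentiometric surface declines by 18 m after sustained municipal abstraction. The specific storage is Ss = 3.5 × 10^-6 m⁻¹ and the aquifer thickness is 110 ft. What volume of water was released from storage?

b = 110 ft = 33.53 m
S = Ss × b = 3.5 × 10^-6 m⁻¹ × 33.53 m = 1.173 × 10^-4
A = 600 km² = 6 × 10^8 m²
ΔV = S × A × Δh = 1.173 × 10^-4 × 6 × 10^8 m² × 18 m = 1.267 × 10^6 m³

ΔV ≈ 1.27 × 10^6 m³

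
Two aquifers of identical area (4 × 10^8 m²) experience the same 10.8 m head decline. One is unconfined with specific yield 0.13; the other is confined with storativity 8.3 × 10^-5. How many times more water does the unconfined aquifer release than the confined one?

Unconfined: ΔV_u = Sy × A × Δh = 0.13 × 4 × 10^8 × 10.8 = 5.616 × 10^8 m³
Confined: ΔV_c = S × A × Δh = 8.3 × 10^-5 × 4 × 10^8 × 10.8 = 3.586 × 10^5 m³
Ratio = ΔV_u / ΔV_c = Sy / S = 0.13 / 8.3 × 10^-5 = 1566

ΔV_u / ΔV_c ≈ 1570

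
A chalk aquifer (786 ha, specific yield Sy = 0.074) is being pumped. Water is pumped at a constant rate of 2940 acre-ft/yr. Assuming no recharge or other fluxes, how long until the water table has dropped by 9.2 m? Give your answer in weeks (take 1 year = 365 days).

t ≈ 76.9 weeks

A = 786 ha = 7.86 × 10^6 m²
ΔV = Sy × A × Δh = 0.074 × 7.86 × 10^6 × 9.2 = 5.351 × 10^6 m³
Q = 2940 acre-ft/yr = 9935 m³/d
t = ΔV / Q = 5.351 × 10^6 m³ / 9935 m³/d = 538.6 d
t = 538.6 d ≈ 76.94 weeks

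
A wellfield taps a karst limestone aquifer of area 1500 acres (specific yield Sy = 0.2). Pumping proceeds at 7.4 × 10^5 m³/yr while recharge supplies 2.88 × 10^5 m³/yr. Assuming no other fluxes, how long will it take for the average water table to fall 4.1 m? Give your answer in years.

t ≈ 11 years

A = 1500 acres = 6.07 × 10^6 m²
ΔV = Sy × A × Δh = 0.2 × 6.07 × 10^6 × 4.1 = 4.978 × 10^6 m³
Net withdrawal = 7.4 × 10^5 − 2.88 × 10^5 = 4.52 × 10^5 m³/yr = 1238 m³/d
t = ΔV / Q = 4.978 × 10^6 m³ / 1238 m³/d = 4020 d
t = 4020 d ≈ 11.01 years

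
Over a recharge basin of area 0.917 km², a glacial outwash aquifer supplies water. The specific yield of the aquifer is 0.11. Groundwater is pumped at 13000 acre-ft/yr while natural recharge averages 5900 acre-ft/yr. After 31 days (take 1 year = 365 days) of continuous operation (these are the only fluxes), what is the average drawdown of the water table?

A = 0.917 km² = 9.17 × 10^5 m²
Net abstraction = 13000 − 5900 = 7100 acre-ft/yr
Q_net = 7100 acre-ft/yr = 23990 m³/d
ΔV = Q × t = 23990 m³/d × 31 d = 7.438 × 10^5 m³
Δh = ΔV / (Sy × A) = 7.438 × 10^5 / (0.11 × 9.17 × 10^5) = 7.374 m

Δh ≈ 7.37 m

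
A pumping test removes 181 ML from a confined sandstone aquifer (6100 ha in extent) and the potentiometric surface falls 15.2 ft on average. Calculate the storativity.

A = 6100 ha = 6.1 × 10^7 m²
Δh = 15.2 ft = 4.633 m
ΔV = 181 ML = 1.81 × 10^5 m³
S = ΔV / (A × Δh) = 1.81 × 10^5 m³ / (6.1 × 10^7 m² × 4.633 m) = 6.405 × 10^-4

S ≈ 6.4 × 10^-4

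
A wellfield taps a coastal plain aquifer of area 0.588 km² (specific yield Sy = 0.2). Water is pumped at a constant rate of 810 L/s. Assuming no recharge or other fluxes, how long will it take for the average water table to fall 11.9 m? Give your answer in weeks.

t ≈ 2.86 weeks

A = 0.588 km² = 5.88 × 10^5 m²
ΔV = Sy × A × Δh = 0.2 × 5.88 × 10^5 × 11.9 = 1.399 × 10^6 m³
Q = 810 L/s = 69980 m³/d
t = ΔV / Q = 1.399 × 10^6 m³ / 69980 m³/d = 20 d
t = 20 d ≈ 2.857 weeks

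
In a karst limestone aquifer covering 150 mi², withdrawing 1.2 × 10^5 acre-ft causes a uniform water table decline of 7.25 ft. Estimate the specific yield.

A = 150 mi² = 3.885 × 10^8 m²
Δh = 7.25 ft = 2.21 m
ΔV = 1.2 × 10^5 acre-ft = 1.48 × 10^8 m³
Sy = ΔV / (A × Δh) = 1.48 × 10^8 m³ / (3.885 × 10^8 m² × 2.21 m) = 0.1724

Sy ≈ 0.17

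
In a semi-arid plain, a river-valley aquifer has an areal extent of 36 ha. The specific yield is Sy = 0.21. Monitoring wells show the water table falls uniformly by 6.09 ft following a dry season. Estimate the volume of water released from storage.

ΔV ≈ 1.4 × 10^5 m³

A = 36 ha = 3.6 × 10^5 m²
Δh = 6.09 ft = 1.856 m
ΔV = Sy × A × Δh = 0.21 × 3.6 × 10^5 m² × 1.856 m = 1.403 × 10^5 m³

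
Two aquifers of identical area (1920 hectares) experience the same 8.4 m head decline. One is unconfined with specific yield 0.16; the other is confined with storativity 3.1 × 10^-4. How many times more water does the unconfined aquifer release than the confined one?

A = 1920 hectares = 1.92 × 10^7 m²
Unconfined: ΔV_u = Sy × A × Δh = 0.16 × 1.92 × 10^7 × 8.4 = 2.58 × 10^7 m³
Confined: ΔV_c = S × A × Δh = 3.1 × 10^-4 × 1.92 × 10^7 × 8.4 = 50000 m³
Ratio = ΔV_u / ΔV_c = Sy / S = 0.16 / 3.1 × 10^-4 = 516.1

ΔV_u / ΔV_c ≈ 516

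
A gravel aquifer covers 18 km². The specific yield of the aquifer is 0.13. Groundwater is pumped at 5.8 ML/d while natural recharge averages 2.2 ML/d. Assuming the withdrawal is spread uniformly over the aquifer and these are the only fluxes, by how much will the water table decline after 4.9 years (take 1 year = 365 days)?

Δh ≈ 2.75 m

A = 18 km² = 1.8 × 10^7 m²
Net abstraction = 5.8 − 2.2 = 3.6 ML/d
Q_net = 3.6 ML/d = 3600 m³/d
t = 4.9 years = 1789 d
ΔV = Q × t = 3600 m³/d × 1789 d = 6.439 × 10^6 m³
Δh = ΔV / (Sy × A) = 6.439 × 10^6 / (0.13 × 1.8 × 10^7) = 2.752 m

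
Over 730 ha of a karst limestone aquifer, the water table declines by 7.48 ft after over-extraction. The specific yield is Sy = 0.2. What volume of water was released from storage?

ΔV ≈ 3.33 × 10^6 m³

A = 730 ha = 7.3 × 10^6 m²
Δh = 7.48 ft = 2.28 m
ΔV = Sy × A × Δh = 0.2 × 7.3 × 10^6 m² × 2.28 m = 3.329 × 10^6 m³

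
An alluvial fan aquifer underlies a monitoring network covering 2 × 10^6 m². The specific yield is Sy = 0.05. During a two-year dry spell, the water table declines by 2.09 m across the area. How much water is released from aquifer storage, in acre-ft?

ΔV ≈ 169 acre-ft

ΔV = Sy × A × Δh = 0.05 × 2 × 10^6 m² × 2.09 m = 2.09 × 10^5 m³
ΔV = 2.09 × 10^5 m³ = 169.4 acre-ft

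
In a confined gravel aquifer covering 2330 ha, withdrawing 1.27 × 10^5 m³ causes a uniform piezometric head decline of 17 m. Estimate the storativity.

A = 2330 ha = 2.33 × 10^7 m²
S = ΔV / (A × Δh) = 1.27 × 10^5 m³ / (2.33 × 10^7 m² × 17 m) = 3.206 × 10^-4

S ≈ 3.2 × 10^-4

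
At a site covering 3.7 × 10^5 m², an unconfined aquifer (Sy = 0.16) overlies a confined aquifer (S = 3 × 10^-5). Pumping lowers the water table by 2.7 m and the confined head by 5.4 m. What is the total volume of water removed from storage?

Unconfined: ΔV_u = Sy × A × Δh_u = 0.16 × 3.7 × 10^5 × 2.7 = 1.598 × 10^5 m³
Confined: ΔV_c = S × A × Δh_c = 3 × 10^-5 × 3.7 × 10^5 × 5.4 = 59.94 m³
Total ΔV = 1.598 × 10^5 + 59.94 = 1.599 × 10^5 m³

ΔV ≈ 1.6 × 10^5 m³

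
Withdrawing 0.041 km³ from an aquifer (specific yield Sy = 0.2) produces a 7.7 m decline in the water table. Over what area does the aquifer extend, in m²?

ΔV = 0.041 km³ = 4.1 × 10^7 m³
A = ΔV / (Sy × Δh) = 4.1 × 10^7 / (0.2 × 7.7) = 2.662 × 10^7 m²

A ≈ 2.66 × 10^7 m²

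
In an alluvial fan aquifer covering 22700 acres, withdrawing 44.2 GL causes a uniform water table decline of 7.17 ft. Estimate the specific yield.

Sy ≈ 0.22

A = 22700 acres = 9.186 × 10^7 m²
Δh = 7.17 ft = 2.185 m
ΔV = 44.2 GL = 4.42 × 10^7 m³
Sy = ΔV / (A × Δh) = 4.42 × 10^7 m³ / (9.186 × 10^7 m² × 2.185 m) = 0.2202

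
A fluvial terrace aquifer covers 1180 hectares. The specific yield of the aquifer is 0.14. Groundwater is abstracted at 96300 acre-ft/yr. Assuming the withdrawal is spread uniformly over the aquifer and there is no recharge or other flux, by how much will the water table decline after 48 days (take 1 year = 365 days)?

A = 1180 hectares = 1.18 × 10^7 m²
Q = 96300 acre-ft/yr = 3.254 × 10^5 m³/d
ΔV = Q × t = 3.254 × 10^5 m³/d × 48 d = 1.562 × 10^7 m³
Δh = ΔV / (Sy × A) = 1.562 × 10^7 / (0.14 × 1.18 × 10^7) = 9.456 m

Δh ≈ 9.46 m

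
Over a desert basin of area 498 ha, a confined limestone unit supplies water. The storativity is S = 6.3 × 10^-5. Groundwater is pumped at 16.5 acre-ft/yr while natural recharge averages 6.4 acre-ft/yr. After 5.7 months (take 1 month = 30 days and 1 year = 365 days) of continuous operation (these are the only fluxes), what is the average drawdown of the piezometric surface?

A = 498 ha = 4.98 × 10^6 m²
Net abstraction = 16.5 − 6.4 = 10.1 acre-ft/yr
Q_net = 10.1 acre-ft/yr = 34.13 m³/d
t = 5.7 months = 171 d
ΔV = Q × t = 34.13 m³/d × 171 d = 5837 m³
Δh = ΔV / (S × A) = 5837 / (6.3 × 10^-5 × 4.98 × 10^6) = 18.6 m

Δh ≈ 18.6 m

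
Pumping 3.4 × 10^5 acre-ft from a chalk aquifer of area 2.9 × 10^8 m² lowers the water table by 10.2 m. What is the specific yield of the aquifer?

ΔV = 3.4 × 10^5 acre-ft = 4.194 × 10^8 m³
Sy = ΔV / (A × Δh) = 4.194 × 10^8 m³ / (2.9 × 10^8 m² × 10.2 m) = 0.1418

Sy ≈ 0.14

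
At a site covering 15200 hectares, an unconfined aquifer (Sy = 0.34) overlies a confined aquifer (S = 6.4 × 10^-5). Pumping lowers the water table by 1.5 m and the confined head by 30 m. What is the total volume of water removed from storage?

ΔV ≈ 7.78 × 10^7 m³

A = 15200 hectares = 1.52 × 10^8 m²
Unconfined: ΔV_u = Sy × A × Δh_u = 0.34 × 1.52 × 10^8 × 1.5 = 7.752 × 10^7 m³
Confined: ΔV_c = S × A × Δh_c = 6.4 × 10^-5 × 1.52 × 10^8 × 30 = 2.918 × 10^5 m³
Total ΔV = 7.752 × 10^7 + 2.918 × 10^5 = 7.781 × 10^7 m³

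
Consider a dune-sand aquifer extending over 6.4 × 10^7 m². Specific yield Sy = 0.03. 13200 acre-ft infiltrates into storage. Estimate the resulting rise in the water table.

Δh ≈ 8.48 m

ΔV = 13200 acre-ft = 1.628 × 10^7 m³
Δh = ΔV / (Sy × A) = 1.628 × 10^7 m³ / (0.03 × 6.4 × 10^7 m²) = 8.48 m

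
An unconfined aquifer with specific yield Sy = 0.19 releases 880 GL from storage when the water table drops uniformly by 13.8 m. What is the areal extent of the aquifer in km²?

ΔV = 880 GL = 8.8 × 10^8 m³
A = ΔV / (Sy × Δh) = 8.8 × 10^8 / (0.19 × 13.8) = 3.356 × 10^8 m²
A = 3.356 × 10^8 m² = 335.6 km²

A ≈ 336 km²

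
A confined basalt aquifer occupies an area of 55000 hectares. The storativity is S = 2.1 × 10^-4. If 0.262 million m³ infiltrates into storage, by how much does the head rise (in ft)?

Δh ≈ 7.44 ft

A = 55000 hectares = 5.5 × 10^8 m²
ΔV = 0.262 million m³ = 2.62 × 10^5 m³
Δh = ΔV / (S × A) = 2.62 × 10^5 m³ / (2.1 × 10^-4 × 5.5 × 10^8 m²) = 2.268 m
Δh = 2.268 m = 7.442 ft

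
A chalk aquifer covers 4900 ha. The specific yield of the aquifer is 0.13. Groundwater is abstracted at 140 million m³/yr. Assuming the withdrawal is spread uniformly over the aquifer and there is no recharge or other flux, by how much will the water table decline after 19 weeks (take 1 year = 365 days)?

A = 4900 ha = 4.9 × 10^7 m²
Q = 140 million m³/yr = 3.836 × 10^5 m³/d
t = 19 weeks = 133 d
ΔV = Q × t = 3.836 × 10^5 m³/d × 133 d = 5.101 × 10^7 m³
Δh = ΔV / (Sy × A) = 5.101 × 10^7 / (0.13 × 4.9 × 10^7) = 8.008 m

Δh ≈ 8.01 m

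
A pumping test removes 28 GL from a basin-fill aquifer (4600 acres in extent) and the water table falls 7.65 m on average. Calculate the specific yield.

Sy ≈ 0.2

A = 4600 acres = 1.862 × 10^7 m²
ΔV = 28 GL = 2.8 × 10^7 m³
Sy = ΔV / (A × Δh) = 2.8 × 10^7 m³ / (1.862 × 10^7 m² × 7.65 m) = 0.1966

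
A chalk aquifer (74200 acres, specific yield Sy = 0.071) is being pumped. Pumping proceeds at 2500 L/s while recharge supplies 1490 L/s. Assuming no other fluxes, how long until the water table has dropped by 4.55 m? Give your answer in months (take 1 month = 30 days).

A = 74200 acres = 3.003 × 10^8 m²
ΔV = Sy × A × Δh = 0.071 × 3.003 × 10^8 × 4.55 = 9.7 × 10^7 m³
Net withdrawal = 2500 − 1490 = 1010 L/s = 87260 m³/d
t = ΔV / Q = 9.7 × 10^7 m³ / 87260 m³/d = 1112 d
t = 1112 d ≈ 37.05 months

t ≈ 37.1 months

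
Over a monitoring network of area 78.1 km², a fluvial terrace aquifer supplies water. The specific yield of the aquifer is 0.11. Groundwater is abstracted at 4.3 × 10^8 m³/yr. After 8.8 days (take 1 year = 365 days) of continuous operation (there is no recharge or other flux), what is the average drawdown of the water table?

Δh ≈ 1.21 m

A = 78.1 km² = 7.81 × 10^7 m²
Q = 4.3 × 10^8 m³/yr = 1.178 × 10^6 m³/d
ΔV = Q × t = 1.178 × 10^6 m³/d × 8.8 d = 1.037 × 10^7 m³
Δh = ΔV / (Sy × A) = 1.037 × 10^7 / (0.11 × 7.81 × 10^7) = 1.207 m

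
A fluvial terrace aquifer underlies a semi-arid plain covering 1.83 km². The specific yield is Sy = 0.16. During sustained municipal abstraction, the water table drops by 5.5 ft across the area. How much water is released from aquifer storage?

ΔV ≈ 4.91 × 10^5 m³

A = 1.83 km² = 1.83 × 10^6 m²
Δh = 5.5 ft = 1.676 m
ΔV = Sy × A × Δh = 0.16 × 1.83 × 10^6 m² × 1.676 m = 4.908 × 10^5 m³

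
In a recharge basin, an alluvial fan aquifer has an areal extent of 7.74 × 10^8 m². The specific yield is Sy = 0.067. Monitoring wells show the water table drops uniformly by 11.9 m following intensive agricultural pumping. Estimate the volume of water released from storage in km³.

ΔV ≈ 0.617 km³

ΔV = Sy × A × Δh = 0.067 × 7.74 × 10^8 m² × 11.9 m = 6.171 × 10^8 m³
ΔV = 6.171 × 10^8 m³ = 0.6171 km³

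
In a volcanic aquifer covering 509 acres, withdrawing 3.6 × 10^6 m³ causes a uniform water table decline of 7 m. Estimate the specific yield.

A = 509 acres = 2.06 × 10^6 m²
Sy = ΔV / (A × Δh) = 3.6 × 10^6 m³ / (2.06 × 10^6 m² × 7 m) = 0.2497

Sy ≈ 0.25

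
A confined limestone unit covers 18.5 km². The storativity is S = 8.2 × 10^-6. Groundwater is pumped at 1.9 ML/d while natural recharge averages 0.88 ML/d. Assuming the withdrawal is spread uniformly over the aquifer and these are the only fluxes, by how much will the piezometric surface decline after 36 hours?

Δh ≈ 10.1 m

A = 18.5 km² = 1.85 × 10^7 m²
Net abstraction = 1.9 − 0.88 = 1.02 ML/d
Q_net = 1.02 ML/d = 1020 m³/d
t = 36 hours = 1.5 d
ΔV = Q × t = 1020 m³/d × 1.5 d = 1530 m³
Δh = ΔV / (S × A) = 1530 / (8.2 × 10^-6 × 1.85 × 10^7) = 10.09 m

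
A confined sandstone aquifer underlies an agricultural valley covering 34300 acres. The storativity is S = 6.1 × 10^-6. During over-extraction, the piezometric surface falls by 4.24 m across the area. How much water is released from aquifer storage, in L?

ΔV ≈ 3.59 × 10^6 L

A = 34300 acres = 1.388 × 10^8 m²
ΔV = S × A × Δh = 6.1 × 10^-6 × 1.388 × 10^8 m² × 4.24 m = 3590 m³
ΔV = 3590 m³ = 3.59 × 10^6 L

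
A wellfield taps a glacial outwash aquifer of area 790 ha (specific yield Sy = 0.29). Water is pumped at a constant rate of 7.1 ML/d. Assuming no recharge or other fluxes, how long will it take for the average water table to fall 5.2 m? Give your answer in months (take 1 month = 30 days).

A = 790 ha = 7.9 × 10^6 m²
ΔV = Sy × A × Δh = 0.29 × 7.9 × 10^6 × 5.2 = 1.191 × 10^7 m³
Q = 7.1 ML/d = 7100 m³/d
t = ΔV / Q = 1.191 × 10^7 m³ / 7100 m³/d = 1678 d
t = 1678 d ≈ 55.93 months

t ≈ 55.9 months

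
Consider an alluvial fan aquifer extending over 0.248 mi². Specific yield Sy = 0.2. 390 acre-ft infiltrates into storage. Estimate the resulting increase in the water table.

A = 0.248 mi² = 6.423 × 10^5 m²
ΔV = 390 acre-ft = 4.811 × 10^5 m³
Δh = ΔV / (Sy × A) = 4.811 × 10^5 m³ / (0.2 × 6.423 × 10^5 m²) = 3.745 m

Δh ≈ 3.74 m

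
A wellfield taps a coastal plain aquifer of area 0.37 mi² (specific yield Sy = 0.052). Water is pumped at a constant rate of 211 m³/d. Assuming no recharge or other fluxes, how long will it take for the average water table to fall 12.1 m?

t ≈ 2860 days

A = 0.37 mi² = 9.583 × 10^5 m²
ΔV = Sy × A × Δh = 0.052 × 9.583 × 10^5 × 12.1 = 6.03 × 10^5 m³
t = ΔV / Q = 6.03 × 10^5 m³ / 211 m³/d = 2858 d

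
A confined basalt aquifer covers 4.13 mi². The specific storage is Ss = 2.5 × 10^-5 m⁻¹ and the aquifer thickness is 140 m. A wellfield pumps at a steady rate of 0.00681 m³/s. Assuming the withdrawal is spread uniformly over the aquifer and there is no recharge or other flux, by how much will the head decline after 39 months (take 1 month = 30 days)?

S = Ss × b = 2.5 × 10^-5 m⁻¹ × 140 m = 3.5 × 10^-3
A = 4.13 mi² = 1.07 × 10^7 m²
Q = 0.00681 m³/s = 588.4 m³/d
t = 39 months = 1170 d
ΔV = Q × t = 588.4 m³/d × 1170 d = 6.884 × 10^5 m³
Δh = ΔV / (S × A) = 6.884 × 10^5 / (0.0035 × 1.07 × 10^7) = 18.39 m

Δh ≈ 18.4 m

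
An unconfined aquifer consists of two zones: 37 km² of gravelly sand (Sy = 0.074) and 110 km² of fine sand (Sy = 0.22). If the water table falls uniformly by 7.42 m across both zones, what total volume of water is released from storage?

A₁ = 37 km² = 3.7 × 10^7 m²; A₂ = 110 km² = 1.1 × 10^8 m²
ΔV₁ = 0.074 × 3.7 × 10^7 × 7.42 = 2.032 × 10^7 m³
ΔV₂ = 0.22 × 1.1 × 10^8 × 7.42 = 1.796 × 10^8 m³
ΔV = ΔV₁ + ΔV₂ = 1.999 × 10^8 m³

ΔV ≈ 2 × 10^8 m³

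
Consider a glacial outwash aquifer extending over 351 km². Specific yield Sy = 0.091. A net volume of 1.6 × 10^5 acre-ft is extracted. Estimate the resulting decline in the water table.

Δh ≈ 6.18 m

A = 351 km² = 3.51 × 10^8 m²
ΔV = 1.6 × 10^5 acre-ft = 1.974 × 10^8 m³
Δh = ΔV / (Sy × A) = 1.974 × 10^8 m³ / (0.091 × 3.51 × 10^8 m²) = 6.179 m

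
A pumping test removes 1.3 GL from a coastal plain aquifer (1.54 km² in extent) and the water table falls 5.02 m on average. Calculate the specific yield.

A = 1.54 km² = 1.54 × 10^6 m²
ΔV = 1.3 GL = 1.3 × 10^6 m³
Sy = ΔV / (A × Δh) = 1.3 × 10^6 m³ / (1.54 × 10^6 m² × 5.02 m) = 0.1682

Sy ≈ 0.17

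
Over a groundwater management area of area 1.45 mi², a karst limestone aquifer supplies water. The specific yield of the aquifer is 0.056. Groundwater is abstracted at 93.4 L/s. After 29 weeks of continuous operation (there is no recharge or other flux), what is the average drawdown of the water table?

A = 1.45 mi² = 3.755 × 10^6 m²
Q = 93.4 L/s = 8070 m³/d
t = 29 weeks = 203 d
ΔV = Q × t = 8070 m³/d × 203 d = 1.638 × 10^6 m³
Δh = ΔV / (Sy × A) = 1.638 × 10^6 / (0.056 × 3.755 × 10^6) = 7.789 m

Δh ≈ 7.79 m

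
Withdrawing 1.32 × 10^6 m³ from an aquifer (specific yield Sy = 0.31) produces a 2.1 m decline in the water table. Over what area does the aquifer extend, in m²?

A ≈ 2.03 × 10^6 m²

A = ΔV / (Sy × Δh) = 1.32 × 10^6 / (0.31 × 2.1) = 2.028 × 10^6 m²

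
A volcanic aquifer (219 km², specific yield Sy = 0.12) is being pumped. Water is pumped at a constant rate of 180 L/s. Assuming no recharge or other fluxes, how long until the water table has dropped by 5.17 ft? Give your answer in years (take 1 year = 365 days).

A = 219 km² = 2.19 × 10^8 m²
Δh = 5.17 ft = 1.576 m
ΔV = Sy × A × Δh = 0.12 × 2.19 × 10^8 × 1.576 = 4.141 × 10^7 m³
Q = 180 L/s = 15550 m³/d
t = ΔV / Q = 4.141 × 10^7 m³ / 15550 m³/d = 2663 d
t = 2663 d ≈ 7.295 years

t ≈ 7.3 years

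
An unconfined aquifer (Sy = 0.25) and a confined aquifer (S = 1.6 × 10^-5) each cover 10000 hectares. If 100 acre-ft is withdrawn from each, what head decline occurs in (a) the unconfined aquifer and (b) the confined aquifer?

Δh_u ≈ 0.00493 m; Δh_c ≈ 77.1 m

A = 10000 hectares = 1 × 10^8 m²
ΔV = 100 acre-ft = 1.233 × 10^5 m³
Unconfined: Δh_u = ΔV/(Sy·A) = 1.233 × 10^5/(0.25 × 1 × 10^8) = 0.004934 m
Confined: Δh_c = ΔV/(S·A) = 1.233 × 10^5/(1.6 × 10^-5 × 1 × 10^8) = 77.09 m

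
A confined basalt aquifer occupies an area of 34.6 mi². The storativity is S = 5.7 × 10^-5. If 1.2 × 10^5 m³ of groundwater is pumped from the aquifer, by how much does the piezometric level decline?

Δh ≈ 23.5 m

A = 34.6 mi² = 8.961 × 10^7 m²
Δh = ΔV / (S × A) = 1.2 × 10^5 m³ / (5.7 × 10^-5 × 8.961 × 10^7 m²) = 23.49 m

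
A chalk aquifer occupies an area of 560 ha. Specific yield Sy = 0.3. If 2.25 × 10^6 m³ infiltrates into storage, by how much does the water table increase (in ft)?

A = 560 ha = 5.6 × 10^6 m²
Δh = ΔV / (Sy × A) = 2.25 × 10^6 m³ / (0.3 × 5.6 × 10^6 m²) = 1.339 m
Δh = 1.339 m = 4.394 ft

Δh ≈ 4.39 ft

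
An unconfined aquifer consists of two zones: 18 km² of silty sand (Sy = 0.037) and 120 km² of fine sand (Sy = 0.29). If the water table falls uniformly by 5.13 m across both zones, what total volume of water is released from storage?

A₁ = 18 km² = 1.8 × 10^7 m²; A₂ = 120 km² = 1.2 × 10^8 m²
ΔV₁ = 0.037 × 1.8 × 10^7 × 5.13 = 3.417 × 10^6 m³
ΔV₂ = 0.29 × 1.2 × 10^8 × 5.13 = 1.785 × 10^8 m³
ΔV = ΔV₁ + ΔV₂ = 1.819 × 10^8 m³

ΔV ≈ 1.82 × 10^8 m³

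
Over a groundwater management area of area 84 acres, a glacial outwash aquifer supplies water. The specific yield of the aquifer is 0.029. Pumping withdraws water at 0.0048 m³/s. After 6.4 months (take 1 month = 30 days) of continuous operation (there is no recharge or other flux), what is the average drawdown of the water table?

Δh ≈ 8.08 m

A = 84 acres = 3.399 × 10^5 m²
Q = 0.0048 m³/s = 414.7 m³/d
t = 6.4 months = 192 d
ΔV = Q × t = 414.7 m³/d × 192 d = 79630 m³
Δh = ΔV / (Sy × A) = 79630 / (0.029 × 3.399 × 10^5) = 8.077 m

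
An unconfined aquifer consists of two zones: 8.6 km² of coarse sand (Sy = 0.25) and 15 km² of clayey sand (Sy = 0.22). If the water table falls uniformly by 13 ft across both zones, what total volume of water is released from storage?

ΔV ≈ 2.16 × 10^7 m³

A₁ = 8.6 km² = 8.6 × 10^6 m²; A₂ = 15 km² = 1.5 × 10^7 m²
Δh = 13 ft = 3.962 m
ΔV₁ = 0.25 × 8.6 × 10^6 × 3.962 = 8.519 × 10^6 m³
ΔV₂ = 0.22 × 1.5 × 10^7 × 3.962 = 1.308 × 10^7 m³
ΔV = ΔV₁ + ΔV₂ = 2.16 × 10^7 m³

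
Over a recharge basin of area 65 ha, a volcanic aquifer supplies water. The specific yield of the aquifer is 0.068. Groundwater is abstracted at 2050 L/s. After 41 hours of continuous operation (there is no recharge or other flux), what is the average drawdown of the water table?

Δh ≈ 6.85 m

A = 65 ha = 6.5 × 10^5 m²
Q = 2050 L/s = 1.771 × 10^5 m³/d
t = 41 hours = 1.708 d
ΔV = Q × t = 1.771 × 10^5 m³/d × 1.708 d = 3.026 × 10^5 m³
Δh = ΔV / (Sy × A) = 3.026 × 10^5 / (0.068 × 6.5 × 10^5) = 6.846 m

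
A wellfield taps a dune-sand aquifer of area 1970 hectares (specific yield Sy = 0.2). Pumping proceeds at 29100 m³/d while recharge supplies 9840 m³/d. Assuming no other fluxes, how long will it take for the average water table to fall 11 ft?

t ≈ 686 days

A = 1970 hectares = 1.97 × 10^7 m²
Δh = 11 ft = 3.353 m
ΔV = Sy × A × Δh = 0.2 × 1.97 × 10^7 × 3.353 = 1.321 × 10^7 m³
Net withdrawal = 29100 − 9840 = 19260 m³/d
t = ΔV / Q = 1.321 × 10^7 m³ / 19260 m³/d = 685.9 d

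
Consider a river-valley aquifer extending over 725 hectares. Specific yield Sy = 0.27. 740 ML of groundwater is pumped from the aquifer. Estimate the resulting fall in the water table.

Δh ≈ 0.378 m

A = 725 hectares = 7.25 × 10^6 m²
ΔV = 740 ML = 7.4 × 10^5 m³
Δh = ΔV / (Sy × A) = 7.4 × 10^5 m³ / (0.27 × 7.25 × 10^6 m²) = 0.378 m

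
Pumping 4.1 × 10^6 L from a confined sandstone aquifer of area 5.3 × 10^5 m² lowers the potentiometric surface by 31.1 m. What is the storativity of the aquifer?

S ≈ 2.5 × 10^-4

ΔV = 4.1 × 10^6 L = 4100 m³
S = ΔV / (A × Δh) = 4100 m³ / (5.3 × 10^5 m² × 31.1 m) = 2.487 × 10^-4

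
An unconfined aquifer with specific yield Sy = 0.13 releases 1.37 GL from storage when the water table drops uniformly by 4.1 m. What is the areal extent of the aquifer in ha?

ΔV = 1.37 GL = 1.37 × 10^6 m³
A = ΔV / (Sy × Δh) = 1.37 × 10^6 / (0.13 × 4.1) = 2.57 × 10^6 m²
A = 2.57 × 10^6 m² = 257 ha

A ≈ 257 ha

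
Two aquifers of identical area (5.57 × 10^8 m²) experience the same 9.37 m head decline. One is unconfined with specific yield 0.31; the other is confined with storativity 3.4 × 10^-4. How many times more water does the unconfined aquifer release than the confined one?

ΔV_u / ΔV_c ≈ 912

Unconfined: ΔV_u = Sy × A × Δh = 0.31 × 5.57 × 10^8 × 9.37 = 1.618 × 10^9 m³
Confined: ΔV_c = S × A × Δh = 3.4 × 10^-4 × 5.57 × 10^8 × 9.37 = 1.774 × 10^6 m³
Ratio = ΔV_u / ΔV_c = Sy / S = 0.31 / 3.4 × 10^-4 = 911.8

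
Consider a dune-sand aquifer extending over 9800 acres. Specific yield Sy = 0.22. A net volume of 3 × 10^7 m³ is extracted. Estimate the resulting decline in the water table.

Δh ≈ 3.44 m

A = 9800 acres = 3.966 × 10^7 m²
Δh = ΔV / (Sy × A) = 3 × 10^7 m³ / (0.22 × 3.966 × 10^7 m²) = 3.438 m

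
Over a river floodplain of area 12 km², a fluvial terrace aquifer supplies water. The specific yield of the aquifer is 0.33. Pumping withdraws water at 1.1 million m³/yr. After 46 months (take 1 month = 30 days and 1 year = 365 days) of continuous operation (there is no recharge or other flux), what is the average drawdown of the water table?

Δh ≈ 1.05 m

A = 12 km² = 1.2 × 10^7 m²
Q = 1.1 million m³/yr = 3014 m³/d
t = 46 months = 1380 d
ΔV = Q × t = 3014 m³/d × 1380 d = 4.159 × 10^6 m³
Δh = ΔV / (Sy × A) = 4.159 × 10^6 / (0.33 × 1.2 × 10^7) = 1.05 m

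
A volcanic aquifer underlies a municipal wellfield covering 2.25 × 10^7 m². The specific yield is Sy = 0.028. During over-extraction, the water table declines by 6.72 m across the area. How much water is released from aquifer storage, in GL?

ΔV = Sy × A × Δh = 0.028 × 2.25 × 10^7 m² × 6.72 m = 4.234 × 10^6 m³
ΔV = 4.234 × 10^6 m³ = 4.234 GL

ΔV ≈ 4.23 GL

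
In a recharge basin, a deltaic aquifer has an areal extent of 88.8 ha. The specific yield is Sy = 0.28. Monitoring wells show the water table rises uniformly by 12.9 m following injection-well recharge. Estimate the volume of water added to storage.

ΔV ≈ 3.21 × 10^6 m³

A = 88.8 ha = 8.88 × 10^5 m²
ΔV = Sy × A × Δh = 0.28 × 8.88 × 10^5 m² × 12.9 m = 3.207 × 10^6 m³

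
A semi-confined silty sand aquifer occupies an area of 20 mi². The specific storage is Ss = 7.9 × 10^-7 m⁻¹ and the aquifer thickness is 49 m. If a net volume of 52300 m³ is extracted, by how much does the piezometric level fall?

Δh ≈ 26.1 m

S = Ss × b = 7.9 × 10^-7 m⁻¹ × 49 m = 3.871 × 10^-5
A = 20 mi² = 5.18 × 10^7 m²
Δh = ΔV / (S × A) = 52300 m³ / (3.871 × 10^-5 × 5.18 × 10^7 m²) = 26.08 m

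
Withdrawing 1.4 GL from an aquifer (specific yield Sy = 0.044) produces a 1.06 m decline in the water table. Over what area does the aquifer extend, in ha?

ΔV = 1.4 GL = 1.4 × 10^6 m³
A = ΔV / (Sy × Δh) = 1.4 × 10^6 / (0.044 × 1.06) = 3.002 × 10^7 m²
A = 3.002 × 10^7 m² = 3002 ha

A ≈ 3000 ha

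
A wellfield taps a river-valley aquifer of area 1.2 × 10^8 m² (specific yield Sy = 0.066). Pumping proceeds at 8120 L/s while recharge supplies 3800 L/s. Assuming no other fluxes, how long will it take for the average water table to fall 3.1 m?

t ≈ 65.8 days

ΔV = Sy × A × Δh = 0.066 × 1.2 × 10^8 × 3.1 = 2.455 × 10^7 m³
Net withdrawal = 8120 − 3800 = 4320 L/s = 3.732 × 10^5 m³/d
t = ΔV / Q = 2.455 × 10^7 m³ / 3.732 × 10^5 m³/d = 65.78 d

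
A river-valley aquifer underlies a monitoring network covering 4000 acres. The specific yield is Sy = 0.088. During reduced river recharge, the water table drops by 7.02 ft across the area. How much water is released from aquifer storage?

ΔV ≈ 3.05 × 10^6 m³

A = 4000 acres = 1.619 × 10^7 m²
Δh = 7.02 ft = 2.14 m
ΔV = Sy × A × Δh = 0.088 × 1.619 × 10^7 m² × 2.14 m = 3.048 × 10^6 m³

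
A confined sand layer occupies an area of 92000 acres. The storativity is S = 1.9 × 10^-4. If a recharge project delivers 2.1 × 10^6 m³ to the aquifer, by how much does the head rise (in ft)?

A = 92000 acres = 3.723 × 10^8 m²
Δh = ΔV / (S × A) = 2.1 × 10^6 m³ / (1.9 × 10^-4 × 3.723 × 10^8 m²) = 29.69 m
Δh = 29.69 m = 97.4 ft

Δh ≈ 97.4 ft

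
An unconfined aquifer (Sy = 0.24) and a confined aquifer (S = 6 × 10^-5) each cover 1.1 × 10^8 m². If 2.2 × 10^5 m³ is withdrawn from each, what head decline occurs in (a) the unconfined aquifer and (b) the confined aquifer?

Unconfined: Δh_u = ΔV/(Sy·A) = 2.2 × 10^5/(0.24 × 1.1 × 10^8) = 0.008333 m
Confined: Δh_c = ΔV/(S·A) = 2.2 × 10^5/(6 × 10^-5 × 1.1 × 10^8) = 33.33 m

Δh_u ≈ 0.00833 m; Δh_c ≈ 33.3 m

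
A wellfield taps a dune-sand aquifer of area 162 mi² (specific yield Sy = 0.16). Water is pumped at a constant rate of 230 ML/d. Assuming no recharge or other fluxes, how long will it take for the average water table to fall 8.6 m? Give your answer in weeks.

t ≈ 359 weeks

A = 162 mi² = 4.196 × 10^8 m²
ΔV = Sy × A × Δh = 0.16 × 4.196 × 10^8 × 8.6 = 5.773 × 10^8 m³
Q = 230 ML/d = 2.3 × 10^5 m³/d
t = ΔV / Q = 5.773 × 10^8 m³ / 2.3 × 10^5 m³/d = 2510 d
t = 2510 d ≈ 358.6 weeks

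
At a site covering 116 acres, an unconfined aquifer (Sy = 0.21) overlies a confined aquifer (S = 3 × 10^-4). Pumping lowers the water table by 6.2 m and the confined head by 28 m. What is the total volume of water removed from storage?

ΔV ≈ 6.15 × 10^5 m³

A = 116 acres = 4.694 × 10^5 m²
Unconfined: ΔV_u = Sy × A × Δh_u = 0.21 × 4.694 × 10^5 × 6.2 = 6.112 × 10^5 m³
Confined: ΔV_c = S × A × Δh_c = 3 × 10^-4 × 4.694 × 10^5 × 28 = 3943 m³
Total ΔV = 6.112 × 10^5 + 3943 = 6.151 × 10^5 m³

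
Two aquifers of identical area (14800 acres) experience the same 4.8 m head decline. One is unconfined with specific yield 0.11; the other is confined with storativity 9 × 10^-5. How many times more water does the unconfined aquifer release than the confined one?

A = 14800 acres = 5.989 × 10^7 m²
Unconfined: ΔV_u = Sy × A × Δh = 0.11 × 5.989 × 10^7 × 4.8 = 3.162 × 10^7 m³
Confined: ΔV_c = S × A × Δh = 9 × 10^-5 × 5.989 × 10^7 × 4.8 = 25870 m³
Ratio = ΔV_u / ΔV_c = Sy / S = 0.11 / 9 × 10^-5 = 1222

ΔV_u / ΔV_c ≈ 1220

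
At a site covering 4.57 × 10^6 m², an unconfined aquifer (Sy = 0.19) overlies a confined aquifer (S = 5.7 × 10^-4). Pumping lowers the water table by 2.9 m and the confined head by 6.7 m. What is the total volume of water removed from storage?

ΔV ≈ 2.54 × 10^6 m³

Unconfined: ΔV_u = Sy × A × Δh_u = 0.19 × 4.57 × 10^6 × 2.9 = 2.518 × 10^6 m³
Confined: ΔV_c = S × A × Δh_c = 5.7 × 10^-4 × 4.57 × 10^6 × 6.7 = 17450 m³
Total ΔV = 2.518 × 10^6 + 17450 = 2.536 × 10^6 m³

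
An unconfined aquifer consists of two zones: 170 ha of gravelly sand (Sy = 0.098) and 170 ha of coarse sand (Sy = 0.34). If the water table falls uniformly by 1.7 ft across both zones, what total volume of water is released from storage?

A₁ = 170 ha = 1.7 × 10^6 m²; A₂ = 170 ha = 1.7 × 10^6 m²
Δh = 1.7 ft = 0.5182 m
ΔV₁ = 0.098 × 1.7 × 10^6 × 0.5182 = 86330 m³
ΔV₂ = 0.34 × 1.7 × 10^6 × 0.5182 = 2.995 × 10^5 m³
ΔV = ΔV₁ + ΔV₂ = 3.858 × 10^5 m³

ΔV ≈ 3.86 × 10^5 m³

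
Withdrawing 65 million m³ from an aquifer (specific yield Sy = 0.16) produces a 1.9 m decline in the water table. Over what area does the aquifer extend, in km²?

A ≈ 214 km²

ΔV = 65 million m³ = 6.5 × 10^7 m³
A = ΔV / (Sy × Δh) = 6.5 × 10^7 / (0.16 × 1.9) = 2.138 × 10^8 m²
A = 2.138 × 10^8 m² = 213.8 km²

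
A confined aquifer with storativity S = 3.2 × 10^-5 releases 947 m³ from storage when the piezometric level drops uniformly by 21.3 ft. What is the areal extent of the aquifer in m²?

A ≈ 4.56 × 10^6 m²

Δh = 21.3 ft = 6.492 m
A = ΔV / (S × Δh) = 947 / (3.2 × 10^-5 × 6.492) = 4.558 × 10^6 m²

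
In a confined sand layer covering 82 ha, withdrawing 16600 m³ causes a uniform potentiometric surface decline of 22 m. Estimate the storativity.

S ≈ 9.2 × 10^-4

A = 82 ha = 8.2 × 10^5 m²
S = ΔV / (A × Δh) = 16600 m³ / (8.2 × 10^5 m² × 22 m) = 9.202 × 10^-4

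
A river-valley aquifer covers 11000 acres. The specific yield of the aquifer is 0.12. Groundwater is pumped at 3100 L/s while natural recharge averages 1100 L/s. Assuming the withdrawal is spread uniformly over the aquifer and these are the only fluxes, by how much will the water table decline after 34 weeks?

A = 11000 acres = 4.452 × 10^7 m²
Net abstraction = 3100 − 1100 = 2000 L/s
Q_net = 2000 L/s = 1.728 × 10^5 m³/d
t = 34 weeks = 238 d
ΔV = Q × t = 1.728 × 10^5 m³/d × 238 d = 4.113 × 10^7 m³
Δh = ΔV / (Sy × A) = 4.113 × 10^7 / (0.12 × 4.452 × 10^7) = 7.699 m

Δh ≈ 7.7 m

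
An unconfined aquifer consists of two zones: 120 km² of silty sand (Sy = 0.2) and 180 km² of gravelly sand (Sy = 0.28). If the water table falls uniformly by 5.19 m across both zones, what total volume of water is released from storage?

A₁ = 120 km² = 1.2 × 10^8 m²; A₂ = 180 km² = 1.8 × 10^8 m²
ΔV₁ = 0.2 × 1.2 × 10^8 × 5.19 = 1.246 × 10^8 m³
ΔV₂ = 0.28 × 1.8 × 10^8 × 5.19 = 2.616 × 10^8 m³
ΔV = ΔV₁ + ΔV₂ = 3.861 × 10^8 m³

ΔV ≈ 3.86 × 10^8 m³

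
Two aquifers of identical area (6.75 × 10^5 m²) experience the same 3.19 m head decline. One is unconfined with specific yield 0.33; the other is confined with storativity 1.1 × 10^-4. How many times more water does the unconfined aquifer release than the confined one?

ΔV_u / ΔV_c ≈ 3000

Unconfined: ΔV_u = Sy × A × Δh = 0.33 × 6.75 × 10^5 × 3.19 = 7.106 × 10^5 m³
Confined: ΔV_c = S × A × Δh = 1.1 × 10^-4 × 6.75 × 10^5 × 3.19 = 236.9 m³
Ratio = ΔV_u / ΔV_c = Sy / S = 0.33 / 1.1 × 10^-4 = 3000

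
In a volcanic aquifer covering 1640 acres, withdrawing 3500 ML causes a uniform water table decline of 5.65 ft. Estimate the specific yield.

Sy ≈ 0.31

A = 1640 acres = 6.637 × 10^6 m²
Δh = 5.65 ft = 1.722 m
ΔV = 3500 ML = 3.5 × 10^6 m³
Sy = ΔV / (A × Δh) = 3.5 × 10^6 m³ / (6.637 × 10^6 m² × 1.722 m) = 0.3062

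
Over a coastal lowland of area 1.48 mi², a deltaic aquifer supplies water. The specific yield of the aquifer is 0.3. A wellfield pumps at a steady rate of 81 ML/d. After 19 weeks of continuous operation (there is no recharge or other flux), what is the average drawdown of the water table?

A = 1.48 mi² = 3.833 × 10^6 m²
Q = 81 ML/d = 81000 m³/d
t = 19 weeks = 133 d
ΔV = Q × t = 81000 m³/d × 133 d = 1.077 × 10^7 m³
Δh = ΔV / (Sy × A) = 1.077 × 10^7 / (0.3 × 3.833 × 10^6) = 9.368 m

Δh ≈ 9.37 m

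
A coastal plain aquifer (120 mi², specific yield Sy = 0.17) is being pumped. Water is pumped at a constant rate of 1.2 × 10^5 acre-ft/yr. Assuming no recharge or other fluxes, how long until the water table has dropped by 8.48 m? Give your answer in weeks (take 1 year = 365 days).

A = 120 mi² = 3.108 × 10^8 m²
ΔV = Sy × A × Δh = 0.17 × 3.108 × 10^8 × 8.48 = 4.48 × 10^8 m³
Q = 1.2 × 10^5 acre-ft/yr = 4.055 × 10^5 m³/d
t = ΔV / Q = 4.48 × 10^8 m³ / 4.055 × 10^5 m³/d = 1105 d
t = 1105 d ≈ 157.8 weeks

t ≈ 158 weeks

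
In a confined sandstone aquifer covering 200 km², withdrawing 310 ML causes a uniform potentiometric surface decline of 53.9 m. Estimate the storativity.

A = 200 km² = 2 × 10^8 m²
ΔV = 310 ML = 3.1 × 10^5 m³
S = ΔV / (A × Δh) = 3.1 × 10^5 m³ / (2 × 10^8 m² × 53.9 m) = 2.876 × 10^-5

S ≈ 2.9 × 10^-5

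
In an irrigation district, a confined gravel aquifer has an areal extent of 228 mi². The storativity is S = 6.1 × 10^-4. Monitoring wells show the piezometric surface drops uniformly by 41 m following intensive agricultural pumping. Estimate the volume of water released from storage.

ΔV ≈ 1.48 × 10^7 m³

A = 228 mi² = 5.905 × 10^8 m²
ΔV = S × A × Δh = 6.1 × 10^-4 × 5.905 × 10^8 m² × 41 m = 1.477 × 10^7 m³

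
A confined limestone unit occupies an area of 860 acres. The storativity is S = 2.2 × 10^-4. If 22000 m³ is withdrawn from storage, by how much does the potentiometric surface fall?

A = 860 acres = 3.48 × 10^6 m²
Δh = ΔV / (S × A) = 22000 m³ / (2.2 × 10^-4 × 3.48 × 10^6 m²) = 28.73 m

Δh ≈ 28.7 m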